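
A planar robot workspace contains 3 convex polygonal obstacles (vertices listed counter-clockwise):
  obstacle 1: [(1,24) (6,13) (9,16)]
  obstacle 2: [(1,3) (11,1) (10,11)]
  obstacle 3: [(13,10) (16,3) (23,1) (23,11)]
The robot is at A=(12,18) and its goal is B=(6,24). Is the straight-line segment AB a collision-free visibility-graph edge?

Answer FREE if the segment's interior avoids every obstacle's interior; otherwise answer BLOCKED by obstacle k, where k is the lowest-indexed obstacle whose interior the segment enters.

Obstacle 1 [(1,24) (6,13) (9,16)]:
  edge (1,24)–(6,13): clear
  edge (6,13)–(9,16): clear
  edge (9,16)–(1,24): clear
  midpoint (9,21) outside
  → clear
Obstacle 2 [(1,3) (11,1) (10,11)]:
  edge (1,3)–(11,1): clear
  edge (11,1)–(10,11): clear
  edge (10,11)–(1,3): clear
  midpoint (9,21) outside
  → clear
Obstacle 3 [(13,10) (16,3) (23,1) (23,11)]:
  edge (13,10)–(16,3): clear
  edge (16,3)–(23,1): clear
  edge (23,1)–(23,11): clear
  edge (23,11)–(13,10): clear
  midpoint (9,21) outside
  → clear

FREE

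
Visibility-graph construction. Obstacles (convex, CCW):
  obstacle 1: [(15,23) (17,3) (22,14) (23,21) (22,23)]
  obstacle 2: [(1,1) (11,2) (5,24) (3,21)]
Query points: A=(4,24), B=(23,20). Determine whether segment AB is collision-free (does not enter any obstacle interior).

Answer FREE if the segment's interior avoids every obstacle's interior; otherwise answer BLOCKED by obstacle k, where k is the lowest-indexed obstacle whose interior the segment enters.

BLOCKED by obstacle 1

Obstacle 1 [(15,23) (17,3) (22,14) (23,21) (22,23)]:
  edge (15,23)–(17,3): crosses AB
  edge (17,3)–(22,14): clear
  edge (22,14)–(23,21): crosses AB
  edge (23,21)–(22,23): clear
  edge (22,23)–(15,23): clear
  → BLOCKED
Obstacle 2 [(1,1) (11,2) (5,24) (3,21)]:
  edge (1,1)–(11,2): clear
  edge (11,2)–(5,24): crosses AB
  edge (5,24)–(3,21): crosses AB
  edge (3,21)–(1,1): clear
  → BLOCKED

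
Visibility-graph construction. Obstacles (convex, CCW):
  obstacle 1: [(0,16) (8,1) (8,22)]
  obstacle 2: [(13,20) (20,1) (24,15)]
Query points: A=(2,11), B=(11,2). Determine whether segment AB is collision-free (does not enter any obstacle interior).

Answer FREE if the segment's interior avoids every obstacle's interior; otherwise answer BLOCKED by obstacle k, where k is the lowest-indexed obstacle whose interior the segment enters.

Obstacle 1 [(0,16) (8,1) (8,22)]:
  edge (0,16)–(8,1): crosses AB
  edge (8,1)–(8,22): crosses AB
  edge (8,22)–(0,16): clear
  → BLOCKED
Obstacle 2 [(13,20) (20,1) (24,15)]:
  edge (13,20)–(20,1): clear
  edge (20,1)–(24,15): clear
  edge (24,15)–(13,20): clear
  midpoint (13/2,13/2) outside
  → clear

BLOCKED by obstacle 1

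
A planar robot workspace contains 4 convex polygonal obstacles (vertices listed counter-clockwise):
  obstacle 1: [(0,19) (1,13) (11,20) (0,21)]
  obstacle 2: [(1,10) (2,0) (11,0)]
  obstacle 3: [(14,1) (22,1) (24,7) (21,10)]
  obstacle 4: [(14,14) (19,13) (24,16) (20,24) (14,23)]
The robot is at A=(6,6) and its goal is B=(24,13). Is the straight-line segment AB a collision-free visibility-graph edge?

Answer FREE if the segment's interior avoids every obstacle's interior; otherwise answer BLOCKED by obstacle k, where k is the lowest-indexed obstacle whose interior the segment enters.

Obstacle 1 [(0,19) (1,13) (11,20) (0,21)]:
  edge (0,19)–(1,13): clear
  edge (1,13)–(11,20): clear
  edge (11,20)–(0,21): clear
  edge (0,21)–(0,19): clear
  midpoint (15,19/2) outside
  → clear
Obstacle 2 [(1,10) (2,0) (11,0)]:
  edge (1,10)–(2,0): clear
  edge (2,0)–(11,0): clear
  edge (11,0)–(1,10): clear
  midpoint (15,19/2) outside
  → clear
Obstacle 3 [(14,1) (22,1) (24,7) (21,10)]:
  edge (14,1)–(22,1): clear
  edge (22,1)–(24,7): clear
  edge (24,7)–(21,10): clear
  edge (21,10)–(14,1): clear
  midpoint (15,19/2) outside
  → clear
Obstacle 4 [(14,14) (19,13) (24,16) (20,24) (14,23)]:
  edge (14,14)–(19,13): clear
  edge (19,13)–(24,16): clear
  edge (24,16)–(20,24): clear
  edge (20,24)–(14,23): clear
  edge (14,23)–(14,14): clear
  midpoint (15,19/2) outside
  → clear

FREE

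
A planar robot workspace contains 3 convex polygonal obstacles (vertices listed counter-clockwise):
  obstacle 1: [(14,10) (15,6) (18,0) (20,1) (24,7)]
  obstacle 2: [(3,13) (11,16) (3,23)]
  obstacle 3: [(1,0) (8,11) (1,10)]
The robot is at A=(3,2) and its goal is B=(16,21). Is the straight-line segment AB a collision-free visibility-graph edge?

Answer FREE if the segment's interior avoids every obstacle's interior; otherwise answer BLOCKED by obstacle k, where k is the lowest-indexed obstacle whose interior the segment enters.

Obstacle 1 [(14,10) (15,6) (18,0) (20,1) (24,7)]:
  edge (14,10)–(15,6): clear
  edge (15,6)–(18,0): clear
  edge (18,0)–(20,1): clear
  edge (20,1)–(24,7): clear
  edge (24,7)–(14,10): clear
  midpoint (19/2,23/2) outside
  → clear
Obstacle 2 [(3,13) (11,16) (3,23)]:
  edge (3,13)–(11,16): clear
  edge (11,16)–(3,23): clear
  edge (3,23)–(3,13): clear
  midpoint (19/2,23/2) outside
  → clear
Obstacle 3 [(1,0) (8,11) (1,10)]:
  edge (1,0)–(8,11): clear
  edge (8,11)–(1,10): clear
  edge (1,10)–(1,0): clear
  midpoint (19/2,23/2) outside
  → clear

FREE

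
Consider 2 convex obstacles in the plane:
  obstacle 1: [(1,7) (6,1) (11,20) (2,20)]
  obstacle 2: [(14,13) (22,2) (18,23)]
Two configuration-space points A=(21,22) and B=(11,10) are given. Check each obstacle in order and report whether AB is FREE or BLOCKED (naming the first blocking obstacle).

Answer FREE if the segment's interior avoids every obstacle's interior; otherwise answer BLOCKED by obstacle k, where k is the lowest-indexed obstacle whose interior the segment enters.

BLOCKED by obstacle 2

Obstacle 1 [(1,7) (6,1) (11,20) (2,20)]:
  edge (1,7)–(6,1): clear
  edge (6,1)–(11,20): clear
  edge (11,20)–(2,20): clear
  edge (2,20)–(1,7): clear
  midpoint (16,16) outside
  → clear
Obstacle 2 [(14,13) (22,2) (18,23)]:
  edge (14,13)–(22,2): clear
  edge (22,2)–(18,23): crosses AB
  edge (18,23)–(14,13): crosses AB
  → BLOCKED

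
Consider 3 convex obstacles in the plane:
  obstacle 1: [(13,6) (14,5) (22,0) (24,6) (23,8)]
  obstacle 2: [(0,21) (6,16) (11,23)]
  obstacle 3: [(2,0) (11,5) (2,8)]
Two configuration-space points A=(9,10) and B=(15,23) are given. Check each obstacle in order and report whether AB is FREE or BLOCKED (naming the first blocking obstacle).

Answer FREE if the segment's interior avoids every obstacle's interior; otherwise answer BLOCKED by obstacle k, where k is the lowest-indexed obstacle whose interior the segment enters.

FREE

Obstacle 1 [(13,6) (14,5) (22,0) (24,6) (23,8)]:
  edge (13,6)–(14,5): clear
  edge (14,5)–(22,0): clear
  edge (22,0)–(24,6): clear
  edge (24,6)–(23,8): clear
  edge (23,8)–(13,6): clear
  midpoint (12,33/2) outside
  → clear
Obstacle 2 [(0,21) (6,16) (11,23)]:
  edge (0,21)–(6,16): clear
  edge (6,16)–(11,23): clear
  edge (11,23)–(0,21): clear
  midpoint (12,33/2) outside
  → clear
Obstacle 3 [(2,0) (11,5) (2,8)]:
  edge (2,0)–(11,5): clear
  edge (11,5)–(2,8): clear
  edge (2,8)–(2,0): clear
  midpoint (12,33/2) outside
  → clear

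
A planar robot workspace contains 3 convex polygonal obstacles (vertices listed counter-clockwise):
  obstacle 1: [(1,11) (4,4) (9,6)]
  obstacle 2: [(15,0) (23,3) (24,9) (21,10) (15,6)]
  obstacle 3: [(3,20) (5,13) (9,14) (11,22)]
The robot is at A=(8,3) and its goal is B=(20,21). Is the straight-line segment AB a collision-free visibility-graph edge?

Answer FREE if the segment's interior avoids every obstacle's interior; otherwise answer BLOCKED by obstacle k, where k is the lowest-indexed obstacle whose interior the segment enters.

FREE

Obstacle 1 [(1,11) (4,4) (9,6)]:
  edge (1,11)–(4,4): clear
  edge (4,4)–(9,6): clear
  edge (9,6)–(1,11): clear
  midpoint (14,12) outside
  → clear
Obstacle 2 [(15,0) (23,3) (24,9) (21,10) (15,6)]:
  edge (15,0)–(23,3): clear
  edge (23,3)–(24,9): clear
  edge (24,9)–(21,10): clear
  edge (21,10)–(15,6): clear
  edge (15,6)–(15,0): clear
  midpoint (14,12) outside
  → clear
Obstacle 3 [(3,20) (5,13) (9,14) (11,22)]:
  edge (3,20)–(5,13): clear
  edge (5,13)–(9,14): clear
  edge (9,14)–(11,22): clear
  edge (11,22)–(3,20): clear
  midpoint (14,12) outside
  → clear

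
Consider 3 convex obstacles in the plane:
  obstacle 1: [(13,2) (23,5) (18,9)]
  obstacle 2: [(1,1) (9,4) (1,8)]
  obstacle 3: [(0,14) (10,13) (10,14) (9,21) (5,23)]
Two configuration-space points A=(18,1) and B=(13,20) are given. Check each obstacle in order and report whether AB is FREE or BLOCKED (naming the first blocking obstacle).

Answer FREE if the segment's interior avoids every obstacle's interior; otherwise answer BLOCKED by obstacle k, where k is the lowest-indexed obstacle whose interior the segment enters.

Obstacle 1 [(13,2) (23,5) (18,9)]:
  edge (13,2)–(23,5): crosses AB
  edge (23,5)–(18,9): clear
  edge (18,9)–(13,2): crosses AB
  → BLOCKED
Obstacle 2 [(1,1) (9,4) (1,8)]:
  edge (1,1)–(9,4): clear
  edge (9,4)–(1,8): clear
  edge (1,8)–(1,1): clear
  midpoint (31/2,21/2) outside
  → clear
Obstacle 3 [(0,14) (10,13) (10,14) (9,21) (5,23)]:
  edge (0,14)–(10,13): clear
  edge (10,13)–(10,14): clear
  edge (10,14)–(9,21): clear
  edge (9,21)–(5,23): clear
  edge (5,23)–(0,14): clear
  midpoint (31/2,21/2) outside
  → clear

BLOCKED by obstacle 1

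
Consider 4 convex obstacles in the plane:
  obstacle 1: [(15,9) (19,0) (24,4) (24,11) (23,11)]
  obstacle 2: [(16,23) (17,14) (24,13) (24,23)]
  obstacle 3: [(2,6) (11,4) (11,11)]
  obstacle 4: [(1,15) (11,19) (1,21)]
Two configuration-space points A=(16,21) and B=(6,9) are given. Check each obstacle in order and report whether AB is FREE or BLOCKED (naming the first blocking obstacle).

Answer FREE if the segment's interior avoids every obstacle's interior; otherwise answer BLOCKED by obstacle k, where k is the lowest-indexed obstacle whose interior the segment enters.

FREE

Obstacle 1 [(15,9) (19,0) (24,4) (24,11) (23,11)]:
  edge (15,9)–(19,0): clear
  edge (19,0)–(24,4): clear
  edge (24,4)–(24,11): clear
  edge (24,11)–(23,11): clear
  edge (23,11)–(15,9): clear
  midpoint (11,15) outside
  → clear
Obstacle 2 [(16,23) (17,14) (24,13) (24,23)]:
  edge (16,23)–(17,14): clear
  edge (17,14)–(24,13): clear
  edge (24,13)–(24,23): clear
  edge (24,23)–(16,23): clear
  midpoint (11,15) outside
  → clear
Obstacle 3 [(2,6) (11,4) (11,11)]:
  edge (2,6)–(11,4): clear
  edge (11,4)–(11,11): clear
  edge (11,11)–(2,6): clear
  midpoint (11,15) outside
  → clear
Obstacle 4 [(1,15) (11,19) (1,21)]:
  edge (1,15)–(11,19): clear
  edge (11,19)–(1,21): clear
  edge (1,21)–(1,15): clear
  midpoint (11,15) outside
  → clear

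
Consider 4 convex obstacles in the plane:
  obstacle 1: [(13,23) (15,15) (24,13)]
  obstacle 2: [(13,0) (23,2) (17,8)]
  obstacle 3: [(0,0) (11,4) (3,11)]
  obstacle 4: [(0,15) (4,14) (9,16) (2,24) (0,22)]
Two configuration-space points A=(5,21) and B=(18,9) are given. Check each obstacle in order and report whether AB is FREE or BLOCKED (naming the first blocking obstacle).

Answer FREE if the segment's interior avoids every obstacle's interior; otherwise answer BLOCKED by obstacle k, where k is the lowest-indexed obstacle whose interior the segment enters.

Obstacle 1 [(13,23) (15,15) (24,13)]:
  edge (13,23)–(15,15): clear
  edge (15,15)–(24,13): clear
  edge (24,13)–(13,23): clear
  midpoint (23/2,15) outside
  → clear
Obstacle 2 [(13,0) (23,2) (17,8)]:
  edge (13,0)–(23,2): clear
  edge (23,2)–(17,8): clear
  edge (17,8)–(13,0): clear
  midpoint (23/2,15) outside
  → clear
Obstacle 3 [(0,0) (11,4) (3,11)]:
  edge (0,0)–(11,4): clear
  edge (11,4)–(3,11): clear
  edge (3,11)–(0,0): clear
  midpoint (23/2,15) outside
  → clear
Obstacle 4 [(0,15) (4,14) (9,16) (2,24) (0,22)]:
  edge (0,15)–(4,14): clear
  edge (4,14)–(9,16): clear
  edge (9,16)–(2,24): clear
  edge (2,24)–(0,22): clear
  edge (0,22)–(0,15): clear
  midpoint (23/2,15) outside
  → clear

FREE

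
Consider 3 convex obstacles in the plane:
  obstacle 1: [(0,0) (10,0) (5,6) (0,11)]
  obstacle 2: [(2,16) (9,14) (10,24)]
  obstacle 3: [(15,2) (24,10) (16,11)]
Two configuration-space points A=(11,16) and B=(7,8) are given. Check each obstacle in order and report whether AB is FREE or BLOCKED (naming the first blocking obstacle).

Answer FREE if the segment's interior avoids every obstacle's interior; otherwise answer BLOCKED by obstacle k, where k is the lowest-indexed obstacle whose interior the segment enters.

FREE

Obstacle 1 [(0,0) (10,0) (5,6) (0,11)]:
  edge (0,0)–(10,0): clear
  edge (10,0)–(5,6): clear
  edge (5,6)–(0,11): clear
  edge (0,11)–(0,0): clear
  midpoint (9,12) outside
  → clear
Obstacle 2 [(2,16) (9,14) (10,24)]:
  edge (2,16)–(9,14): clear
  edge (9,14)–(10,24): clear
  edge (10,24)–(2,16): clear
  midpoint (9,12) outside
  → clear
Obstacle 3 [(15,2) (24,10) (16,11)]:
  edge (15,2)–(24,10): clear
  edge (24,10)–(16,11): clear
  edge (16,11)–(15,2): clear
  midpoint (9,12) outside
  → clear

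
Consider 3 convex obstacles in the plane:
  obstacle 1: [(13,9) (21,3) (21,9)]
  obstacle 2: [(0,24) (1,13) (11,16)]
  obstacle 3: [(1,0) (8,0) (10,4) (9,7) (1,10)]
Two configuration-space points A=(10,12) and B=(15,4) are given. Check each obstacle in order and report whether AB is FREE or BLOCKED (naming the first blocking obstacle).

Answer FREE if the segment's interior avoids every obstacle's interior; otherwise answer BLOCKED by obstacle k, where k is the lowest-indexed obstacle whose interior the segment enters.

FREE

Obstacle 1 [(13,9) (21,3) (21,9)]:
  edge (13,9)–(21,3): clear
  edge (21,3)–(21,9): clear
  edge (21,9)–(13,9): clear
  midpoint (25/2,8) outside
  → clear
Obstacle 2 [(0,24) (1,13) (11,16)]:
  edge (0,24)–(1,13): clear
  edge (1,13)–(11,16): clear
  edge (11,16)–(0,24): clear
  midpoint (25/2,8) outside
  → clear
Obstacle 3 [(1,0) (8,0) (10,4) (9,7) (1,10)]:
  edge (1,0)–(8,0): clear
  edge (8,0)–(10,4): clear
  edge (10,4)–(9,7): clear
  edge (9,7)–(1,10): clear
  edge (1,10)–(1,0): clear
  midpoint (25/2,8) outside
  → clear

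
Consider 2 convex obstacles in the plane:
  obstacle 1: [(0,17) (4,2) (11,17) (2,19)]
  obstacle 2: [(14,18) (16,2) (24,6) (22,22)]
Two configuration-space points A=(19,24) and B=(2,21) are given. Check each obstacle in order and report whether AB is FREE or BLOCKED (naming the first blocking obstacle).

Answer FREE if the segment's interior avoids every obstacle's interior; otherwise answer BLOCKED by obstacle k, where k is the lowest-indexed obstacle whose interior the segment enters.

Obstacle 1 [(0,17) (4,2) (11,17) (2,19)]:
  edge (0,17)–(4,2): clear
  edge (4,2)–(11,17): clear
  edge (11,17)–(2,19): clear
  edge (2,19)–(0,17): clear
  midpoint (21/2,45/2) outside
  → clear
Obstacle 2 [(14,18) (16,2) (24,6) (22,22)]:
  edge (14,18)–(16,2): clear
  edge (16,2)–(24,6): clear
  edge (24,6)–(22,22): clear
  edge (22,22)–(14,18): clear
  midpoint (21/2,45/2) outside
  → clear

FREE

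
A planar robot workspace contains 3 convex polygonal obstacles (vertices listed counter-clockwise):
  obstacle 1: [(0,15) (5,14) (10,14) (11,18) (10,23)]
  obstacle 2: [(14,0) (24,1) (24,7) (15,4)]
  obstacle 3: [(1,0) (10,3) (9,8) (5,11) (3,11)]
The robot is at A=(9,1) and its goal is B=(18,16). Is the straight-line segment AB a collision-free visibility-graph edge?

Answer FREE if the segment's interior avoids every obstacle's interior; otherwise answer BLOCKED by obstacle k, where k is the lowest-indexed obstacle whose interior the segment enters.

FREE

Obstacle 1 [(0,15) (5,14) (10,14) (11,18) (10,23)]:
  edge (0,15)–(5,14): clear
  edge (5,14)–(10,14): clear
  edge (10,14)–(11,18): clear
  edge (11,18)–(10,23): clear
  edge (10,23)–(0,15): clear
  midpoint (27/2,17/2) outside
  → clear
Obstacle 2 [(14,0) (24,1) (24,7) (15,4)]:
  edge (14,0)–(24,1): clear
  edge (24,1)–(24,7): clear
  edge (24,7)–(15,4): clear
  edge (15,4)–(14,0): clear
  midpoint (27/2,17/2) outside
  → clear
Obstacle 3 [(1,0) (10,3) (9,8) (5,11) (3,11)]:
  edge (1,0)–(10,3): clear
  edge (10,3)–(9,8): clear
  edge (9,8)–(5,11): clear
  edge (5,11)–(3,11): clear
  edge (3,11)–(1,0): clear
  midpoint (27/2,17/2) outside
  → clear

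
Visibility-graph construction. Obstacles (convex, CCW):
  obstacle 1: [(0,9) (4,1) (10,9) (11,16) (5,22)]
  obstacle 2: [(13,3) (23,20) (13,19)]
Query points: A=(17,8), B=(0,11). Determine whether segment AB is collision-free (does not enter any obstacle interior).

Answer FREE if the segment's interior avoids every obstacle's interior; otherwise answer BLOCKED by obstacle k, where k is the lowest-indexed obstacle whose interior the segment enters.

Obstacle 1 [(0,9) (4,1) (10,9) (11,16) (5,22)]:
  edge (0,9)–(4,1): clear
  edge (4,1)–(10,9): clear
  edge (10,9)–(11,16): crosses AB
  edge (11,16)–(5,22): clear
  edge (5,22)–(0,9): crosses AB
  → BLOCKED
Obstacle 2 [(13,3) (23,20) (13,19)]:
  edge (13,3)–(23,20): crosses AB
  edge (23,20)–(13,19): clear
  edge (13,19)–(13,3): crosses AB
  → BLOCKED

BLOCKED by obstacle 1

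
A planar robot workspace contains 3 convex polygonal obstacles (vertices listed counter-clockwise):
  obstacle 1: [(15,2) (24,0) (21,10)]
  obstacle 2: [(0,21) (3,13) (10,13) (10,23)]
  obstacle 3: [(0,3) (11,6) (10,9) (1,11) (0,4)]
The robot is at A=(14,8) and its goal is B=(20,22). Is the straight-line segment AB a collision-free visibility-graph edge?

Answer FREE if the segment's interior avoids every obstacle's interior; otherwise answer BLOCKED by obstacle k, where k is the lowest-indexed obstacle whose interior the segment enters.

Obstacle 1 [(15,2) (24,0) (21,10)]:
  edge (15,2)–(24,0): clear
  edge (24,0)–(21,10): clear
  edge (21,10)–(15,2): clear
  midpoint (17,15) outside
  → clear
Obstacle 2 [(0,21) (3,13) (10,13) (10,23)]:
  edge (0,21)–(3,13): clear
  edge (3,13)–(10,13): clear
  edge (10,13)–(10,23): clear
  edge (10,23)–(0,21): clear
  midpoint (17,15) outside
  → clear
Obstacle 3 [(0,3) (11,6) (10,9) (1,11) (0,4)]:
  edge (0,3)–(11,6): clear
  edge (11,6)–(10,9): clear
  edge (10,9)–(1,11): clear
  edge (1,11)–(0,4): clear
  edge (0,4)–(0,3): clear
  midpoint (17,15) outside
  → clear

FREE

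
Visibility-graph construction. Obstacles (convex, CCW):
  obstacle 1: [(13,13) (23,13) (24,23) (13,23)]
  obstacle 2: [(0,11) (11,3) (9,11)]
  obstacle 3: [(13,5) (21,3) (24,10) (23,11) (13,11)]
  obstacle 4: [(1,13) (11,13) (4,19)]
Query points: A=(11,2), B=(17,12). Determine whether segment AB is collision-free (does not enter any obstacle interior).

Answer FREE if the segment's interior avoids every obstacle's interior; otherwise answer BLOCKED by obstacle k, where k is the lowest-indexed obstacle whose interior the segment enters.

BLOCKED by obstacle 3

Obstacle 1 [(13,13) (23,13) (24,23) (13,23)]:
  edge (13,13)–(23,13): clear
  edge (23,13)–(24,23): clear
  edge (24,23)–(13,23): clear
  edge (13,23)–(13,13): clear
  midpoint (14,7) outside
  → clear
Obstacle 2 [(0,11) (11,3) (9,11)]:
  edge (0,11)–(11,3): clear
  edge (11,3)–(9,11): clear
  edge (9,11)–(0,11): clear
  midpoint (14,7) outside
  → clear
Obstacle 3 [(13,5) (21,3) (24,10) (23,11) (13,11)]:
  edge (13,5)–(21,3): clear
  edge (21,3)–(24,10): clear
  edge (24,10)–(23,11): clear
  edge (23,11)–(13,11): crosses AB
  edge (13,11)–(13,5): crosses AB
  → BLOCKED
Obstacle 4 [(1,13) (11,13) (4,19)]:
  edge (1,13)–(11,13): clear
  edge (11,13)–(4,19): clear
  edge (4,19)–(1,13): clear
  midpoint (14,7) outside
  → clear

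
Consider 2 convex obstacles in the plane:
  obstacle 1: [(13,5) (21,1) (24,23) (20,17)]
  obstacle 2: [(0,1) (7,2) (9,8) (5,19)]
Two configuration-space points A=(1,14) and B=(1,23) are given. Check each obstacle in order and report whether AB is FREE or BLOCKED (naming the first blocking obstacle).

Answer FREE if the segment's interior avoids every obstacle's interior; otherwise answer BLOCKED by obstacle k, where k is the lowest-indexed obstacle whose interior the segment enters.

FREE

Obstacle 1 [(13,5) (21,1) (24,23) (20,17)]:
  edge (13,5)–(21,1): clear
  edge (21,1)–(24,23): clear
  edge (24,23)–(20,17): clear
  edge (20,17)–(13,5): clear
  midpoint (1,37/2) outside
  → clear
Obstacle 2 [(0,1) (7,2) (9,8) (5,19)]:
  edge (0,1)–(7,2): clear
  edge (7,2)–(9,8): clear
  edge (9,8)–(5,19): clear
  edge (5,19)–(0,1): clear
  midpoint (1,37/2) outside
  → clear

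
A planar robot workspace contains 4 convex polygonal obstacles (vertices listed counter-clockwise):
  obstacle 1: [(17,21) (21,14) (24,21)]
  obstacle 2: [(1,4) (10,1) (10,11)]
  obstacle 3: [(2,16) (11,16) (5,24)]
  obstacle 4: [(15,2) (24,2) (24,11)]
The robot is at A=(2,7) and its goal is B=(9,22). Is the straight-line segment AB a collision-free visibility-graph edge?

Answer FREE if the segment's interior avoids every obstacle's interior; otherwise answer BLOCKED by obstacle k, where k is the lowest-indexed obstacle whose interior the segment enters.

BLOCKED by obstacle 3

Obstacle 1 [(17,21) (21,14) (24,21)]:
  edge (17,21)–(21,14): clear
  edge (21,14)–(24,21): clear
  edge (24,21)–(17,21): clear
  midpoint (11/2,29/2) outside
  → clear
Obstacle 2 [(1,4) (10,1) (10,11)]:
  edge (1,4)–(10,1): clear
  edge (10,1)–(10,11): clear
  edge (10,11)–(1,4): clear
  midpoint (11/2,29/2) outside
  → clear
Obstacle 3 [(2,16) (11,16) (5,24)]:
  edge (2,16)–(11,16): crosses AB
  edge (11,16)–(5,24): crosses AB
  edge (5,24)–(2,16): clear
  → BLOCKED
Obstacle 4 [(15,2) (24,2) (24,11)]:
  edge (15,2)–(24,2): clear
  edge (24,2)–(24,11): clear
  edge (24,11)–(15,2): clear
  midpoint (11/2,29/2) outside
  → clear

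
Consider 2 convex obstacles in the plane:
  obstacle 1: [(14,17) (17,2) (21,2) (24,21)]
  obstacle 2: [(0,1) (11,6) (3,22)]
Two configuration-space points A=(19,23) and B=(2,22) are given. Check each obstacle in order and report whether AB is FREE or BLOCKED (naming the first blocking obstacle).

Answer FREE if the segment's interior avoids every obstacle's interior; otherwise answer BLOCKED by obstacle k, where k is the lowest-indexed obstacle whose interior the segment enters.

FREE

Obstacle 1 [(14,17) (17,2) (21,2) (24,21)]:
  edge (14,17)–(17,2): clear
  edge (17,2)–(21,2): clear
  edge (21,2)–(24,21): clear
  edge (24,21)–(14,17): clear
  midpoint (21/2,45/2) outside
  → clear
Obstacle 2 [(0,1) (11,6) (3,22)]:
  edge (0,1)–(11,6): clear
  edge (11,6)–(3,22): clear
  edge (3,22)–(0,1): clear
  midpoint (21/2,45/2) outside
  → clear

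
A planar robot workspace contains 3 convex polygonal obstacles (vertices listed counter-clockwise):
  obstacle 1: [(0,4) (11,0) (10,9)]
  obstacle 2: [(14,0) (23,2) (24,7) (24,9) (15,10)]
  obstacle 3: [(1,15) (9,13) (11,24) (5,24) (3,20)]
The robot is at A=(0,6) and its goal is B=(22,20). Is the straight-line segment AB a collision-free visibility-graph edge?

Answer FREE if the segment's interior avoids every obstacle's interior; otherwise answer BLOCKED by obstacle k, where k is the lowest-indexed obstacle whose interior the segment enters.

FREE

Obstacle 1 [(0,4) (11,0) (10,9)]:
  edge (0,4)–(11,0): clear
  edge (11,0)–(10,9): clear
  edge (10,9)–(0,4): clear
  midpoint (11,13) outside
  → clear
Obstacle 2 [(14,0) (23,2) (24,7) (24,9) (15,10)]:
  edge (14,0)–(23,2): clear
  edge (23,2)–(24,7): clear
  edge (24,7)–(24,9): clear
  edge (24,9)–(15,10): clear
  edge (15,10)–(14,0): clear
  midpoint (11,13) outside
  → clear
Obstacle 3 [(1,15) (9,13) (11,24) (5,24) (3,20)]:
  edge (1,15)–(9,13): clear
  edge (9,13)–(11,24): clear
  edge (11,24)–(5,24): clear
  edge (5,24)–(3,20): clear
  edge (3,20)–(1,15): clear
  midpoint (11,13) outside
  → clear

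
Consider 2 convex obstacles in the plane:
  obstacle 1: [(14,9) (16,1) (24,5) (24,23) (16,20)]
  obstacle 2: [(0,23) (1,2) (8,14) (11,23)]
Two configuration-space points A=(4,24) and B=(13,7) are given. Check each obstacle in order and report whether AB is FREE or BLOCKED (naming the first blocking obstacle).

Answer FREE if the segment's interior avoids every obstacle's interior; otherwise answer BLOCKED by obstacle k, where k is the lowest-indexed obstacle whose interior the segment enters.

Obstacle 1 [(14,9) (16,1) (24,5) (24,23) (16,20)]:
  edge (14,9)–(16,1): clear
  edge (16,1)–(24,5): clear
  edge (24,5)–(24,23): clear
  edge (24,23)–(16,20): clear
  edge (16,20)–(14,9): clear
  midpoint (17/2,31/2) outside
  → clear
Obstacle 2 [(0,23) (1,2) (8,14) (11,23)]:
  edge (0,23)–(1,2): clear
  edge (1,2)–(8,14): clear
  edge (8,14)–(11,23): crosses AB
  edge (11,23)–(0,23): crosses AB
  → BLOCKED

BLOCKED by obstacle 2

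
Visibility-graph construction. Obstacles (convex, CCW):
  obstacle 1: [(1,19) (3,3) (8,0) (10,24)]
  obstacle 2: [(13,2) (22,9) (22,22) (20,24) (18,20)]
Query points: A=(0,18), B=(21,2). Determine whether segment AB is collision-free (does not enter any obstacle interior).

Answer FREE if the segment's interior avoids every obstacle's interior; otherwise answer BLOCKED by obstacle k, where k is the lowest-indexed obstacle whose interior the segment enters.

BLOCKED by obstacle 1

Obstacle 1 [(1,19) (3,3) (8,0) (10,24)]:
  edge (1,19)–(3,3): crosses AB
  edge (3,3)–(8,0): clear
  edge (8,0)–(10,24): crosses AB
  edge (10,24)–(1,19): clear
  → BLOCKED
Obstacle 2 [(13,2) (22,9) (22,22) (20,24) (18,20)]:
  edge (13,2)–(22,9): crosses AB
  edge (22,9)–(22,22): clear
  edge (22,22)–(20,24): clear
  edge (20,24)–(18,20): clear
  edge (18,20)–(13,2): crosses AB
  → BLOCKED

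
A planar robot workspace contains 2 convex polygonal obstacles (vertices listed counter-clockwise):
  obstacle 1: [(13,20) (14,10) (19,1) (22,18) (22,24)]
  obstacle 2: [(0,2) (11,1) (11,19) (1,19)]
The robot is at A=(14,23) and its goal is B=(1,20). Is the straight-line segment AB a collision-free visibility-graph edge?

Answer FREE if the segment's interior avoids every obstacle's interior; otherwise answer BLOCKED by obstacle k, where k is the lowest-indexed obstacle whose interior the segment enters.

Obstacle 1 [(13,20) (14,10) (19,1) (22,18) (22,24)]:
  edge (13,20)–(14,10): clear
  edge (14,10)–(19,1): clear
  edge (19,1)–(22,18): clear
  edge (22,18)–(22,24): clear
  edge (22,24)–(13,20): clear
  midpoint (15/2,43/2) outside
  → clear
Obstacle 2 [(0,2) (11,1) (11,19) (1,19)]:
  edge (0,2)–(11,1): clear
  edge (11,1)–(11,19): clear
  edge (11,19)–(1,19): clear
  edge (1,19)–(0,2): clear
  midpoint (15/2,43/2) outside
  → clear

FREE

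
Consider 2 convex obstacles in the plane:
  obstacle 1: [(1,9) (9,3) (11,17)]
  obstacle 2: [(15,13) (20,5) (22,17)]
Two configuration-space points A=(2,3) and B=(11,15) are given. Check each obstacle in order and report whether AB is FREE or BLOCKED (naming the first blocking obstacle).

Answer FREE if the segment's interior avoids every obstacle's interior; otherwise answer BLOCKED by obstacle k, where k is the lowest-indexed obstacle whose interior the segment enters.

BLOCKED by obstacle 1

Obstacle 1 [(1,9) (9,3) (11,17)]:
  edge (1,9)–(9,3): crosses AB
  edge (9,3)–(11,17): crosses AB
  edge (11,17)–(1,9): clear
  → BLOCKED
Obstacle 2 [(15,13) (20,5) (22,17)]:
  edge (15,13)–(20,5): clear
  edge (20,5)–(22,17): clear
  edge (22,17)–(15,13): clear
  midpoint (13/2,9) outside
  → clear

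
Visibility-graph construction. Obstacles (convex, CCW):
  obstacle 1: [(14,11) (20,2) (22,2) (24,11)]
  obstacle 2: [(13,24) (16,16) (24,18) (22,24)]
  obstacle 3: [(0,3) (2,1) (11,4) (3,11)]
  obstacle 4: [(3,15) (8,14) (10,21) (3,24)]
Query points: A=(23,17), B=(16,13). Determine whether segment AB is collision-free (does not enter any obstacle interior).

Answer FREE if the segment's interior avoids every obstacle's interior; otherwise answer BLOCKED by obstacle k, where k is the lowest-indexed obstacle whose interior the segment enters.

Obstacle 1 [(14,11) (20,2) (22,2) (24,11)]:
  edge (14,11)–(20,2): clear
  edge (20,2)–(22,2): clear
  edge (22,2)–(24,11): clear
  edge (24,11)–(14,11): clear
  midpoint (39/2,15) outside
  → clear
Obstacle 2 [(13,24) (16,16) (24,18) (22,24)]:
  edge (13,24)–(16,16): clear
  edge (16,16)–(24,18): clear
  edge (24,18)–(22,24): clear
  edge (22,24)–(13,24): clear
  midpoint (39/2,15) outside
  → clear
Obstacle 3 [(0,3) (2,1) (11,4) (3,11)]:
  edge (0,3)–(2,1): clear
  edge (2,1)–(11,4): clear
  edge (11,4)–(3,11): clear
  edge (3,11)–(0,3): clear
  midpoint (39/2,15) outside
  → clear
Obstacle 4 [(3,15) (8,14) (10,21) (3,24)]:
  edge (3,15)–(8,14): clear
  edge (8,14)–(10,21): clear
  edge (10,21)–(3,24): clear
  edge (3,24)–(3,15): clear
  midpoint (39/2,15) outside
  → clear

FREE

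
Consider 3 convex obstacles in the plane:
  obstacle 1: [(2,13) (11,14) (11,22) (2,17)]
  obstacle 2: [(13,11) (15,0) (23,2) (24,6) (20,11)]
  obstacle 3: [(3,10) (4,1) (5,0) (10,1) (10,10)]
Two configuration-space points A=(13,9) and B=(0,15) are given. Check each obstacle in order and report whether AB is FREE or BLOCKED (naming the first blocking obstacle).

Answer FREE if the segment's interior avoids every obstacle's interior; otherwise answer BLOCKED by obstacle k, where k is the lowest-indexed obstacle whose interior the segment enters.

BLOCKED by obstacle 1

Obstacle 1 [(2,13) (11,14) (11,22) (2,17)]:
  edge (2,13)–(11,14): crosses AB
  edge (11,14)–(11,22): clear
  edge (11,22)–(2,17): clear
  edge (2,17)–(2,13): crosses AB
  → BLOCKED
Obstacle 2 [(13,11) (15,0) (23,2) (24,6) (20,11)]:
  edge (13,11)–(15,0): clear
  edge (15,0)–(23,2): clear
  edge (23,2)–(24,6): clear
  edge (24,6)–(20,11): clear
  edge (20,11)–(13,11): clear
  midpoint (13/2,12) outside
  → clear
Obstacle 3 [(3,10) (4,1) (5,0) (10,1) (10,10)]:
  edge (3,10)–(4,1): clear
  edge (4,1)–(5,0): clear
  edge (5,0)–(10,1): clear
  edge (10,1)–(10,10): clear
  edge (10,10)–(3,10): clear
  midpoint (13/2,12) outside
  → clear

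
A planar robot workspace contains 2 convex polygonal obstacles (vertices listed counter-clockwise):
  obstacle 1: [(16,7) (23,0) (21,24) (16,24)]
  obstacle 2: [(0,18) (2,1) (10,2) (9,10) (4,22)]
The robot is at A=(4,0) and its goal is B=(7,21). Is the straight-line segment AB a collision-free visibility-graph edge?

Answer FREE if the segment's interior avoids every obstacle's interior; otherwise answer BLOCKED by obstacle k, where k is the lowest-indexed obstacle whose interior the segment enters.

Obstacle 1 [(16,7) (23,0) (21,24) (16,24)]:
  edge (16,7)–(23,0): clear
  edge (23,0)–(21,24): clear
  edge (21,24)–(16,24): clear
  edge (16,24)–(16,7): clear
  midpoint (11/2,21/2) outside
  → clear
Obstacle 2 [(0,18) (2,1) (10,2) (9,10) (4,22)]:
  edge (0,18)–(2,1): clear
  edge (2,1)–(10,2): crosses AB
  edge (10,2)–(9,10): clear
  edge (9,10)–(4,22): crosses AB
  edge (4,22)–(0,18): clear
  → BLOCKED

BLOCKED by obstacle 2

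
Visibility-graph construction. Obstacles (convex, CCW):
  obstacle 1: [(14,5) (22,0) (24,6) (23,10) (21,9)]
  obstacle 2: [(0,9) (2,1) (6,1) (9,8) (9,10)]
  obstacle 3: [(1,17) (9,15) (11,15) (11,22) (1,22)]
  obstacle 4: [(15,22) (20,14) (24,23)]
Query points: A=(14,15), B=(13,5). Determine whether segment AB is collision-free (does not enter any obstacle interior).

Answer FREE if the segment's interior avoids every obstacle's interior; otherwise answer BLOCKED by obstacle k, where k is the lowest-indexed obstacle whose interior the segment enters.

FREE

Obstacle 1 [(14,5) (22,0) (24,6) (23,10) (21,9)]:
  edge (14,5)–(22,0): clear
  edge (22,0)–(24,6): clear
  edge (24,6)–(23,10): clear
  edge (23,10)–(21,9): clear
  edge (21,9)–(14,5): clear
  midpoint (27/2,10) outside
  → clear
Obstacle 2 [(0,9) (2,1) (6,1) (9,8) (9,10)]:
  edge (0,9)–(2,1): clear
  edge (2,1)–(6,1): clear
  edge (6,1)–(9,8): clear
  edge (9,8)–(9,10): clear
  edge (9,10)–(0,9): clear
  midpoint (27/2,10) outside
  → clear
Obstacle 3 [(1,17) (9,15) (11,15) (11,22) (1,22)]:
  edge (1,17)–(9,15): clear
  edge (9,15)–(11,15): clear
  edge (11,15)–(11,22): clear
  edge (11,22)–(1,22): clear
  edge (1,22)–(1,17): clear
  midpoint (27/2,10) outside
  → clear
Obstacle 4 [(15,22) (20,14) (24,23)]:
  edge (15,22)–(20,14): clear
  edge (20,14)–(24,23): clear
  edge (24,23)–(15,22): clear
  midpoint (27/2,10) outside
  → clear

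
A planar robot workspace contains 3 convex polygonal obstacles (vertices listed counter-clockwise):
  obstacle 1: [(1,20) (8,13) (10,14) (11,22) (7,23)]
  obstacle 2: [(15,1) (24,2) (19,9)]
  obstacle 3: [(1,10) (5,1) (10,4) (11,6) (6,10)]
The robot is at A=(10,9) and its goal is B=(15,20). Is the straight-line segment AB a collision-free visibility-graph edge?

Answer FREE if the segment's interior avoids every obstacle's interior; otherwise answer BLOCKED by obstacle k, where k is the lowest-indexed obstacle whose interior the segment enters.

FREE

Obstacle 1 [(1,20) (8,13) (10,14) (11,22) (7,23)]:
  edge (1,20)–(8,13): clear
  edge (8,13)–(10,14): clear
  edge (10,14)–(11,22): clear
  edge (11,22)–(7,23): clear
  edge (7,23)–(1,20): clear
  midpoint (25/2,29/2) outside
  → clear
Obstacle 2 [(15,1) (24,2) (19,9)]:
  edge (15,1)–(24,2): clear
  edge (24,2)–(19,9): clear
  edge (19,9)–(15,1): clear
  midpoint (25/2,29/2) outside
  → clear
Obstacle 3 [(1,10) (5,1) (10,4) (11,6) (6,10)]:
  edge (1,10)–(5,1): clear
  edge (5,1)–(10,4): clear
  edge (10,4)–(11,6): clear
  edge (11,6)–(6,10): clear
  edge (6,10)–(1,10): clear
  midpoint (25/2,29/2) outside
  → clear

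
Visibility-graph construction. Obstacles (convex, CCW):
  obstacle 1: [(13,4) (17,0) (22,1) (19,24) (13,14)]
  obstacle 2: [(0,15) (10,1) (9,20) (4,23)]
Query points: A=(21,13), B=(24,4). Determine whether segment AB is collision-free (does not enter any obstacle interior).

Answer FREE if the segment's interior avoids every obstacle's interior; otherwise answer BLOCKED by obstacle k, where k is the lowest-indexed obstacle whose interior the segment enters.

FREE

Obstacle 1 [(13,4) (17,0) (22,1) (19,24) (13,14)]:
  edge (13,4)–(17,0): clear
  edge (17,0)–(22,1): clear
  edge (22,1)–(19,24): clear
  edge (19,24)–(13,14): clear
  edge (13,14)–(13,4): clear
  midpoint (45/2,17/2) outside
  → clear
Obstacle 2 [(0,15) (10,1) (9,20) (4,23)]:
  edge (0,15)–(10,1): clear
  edge (10,1)–(9,20): clear
  edge (9,20)–(4,23): clear
  edge (4,23)–(0,15): clear
  midpoint (45/2,17/2) outside
  → clear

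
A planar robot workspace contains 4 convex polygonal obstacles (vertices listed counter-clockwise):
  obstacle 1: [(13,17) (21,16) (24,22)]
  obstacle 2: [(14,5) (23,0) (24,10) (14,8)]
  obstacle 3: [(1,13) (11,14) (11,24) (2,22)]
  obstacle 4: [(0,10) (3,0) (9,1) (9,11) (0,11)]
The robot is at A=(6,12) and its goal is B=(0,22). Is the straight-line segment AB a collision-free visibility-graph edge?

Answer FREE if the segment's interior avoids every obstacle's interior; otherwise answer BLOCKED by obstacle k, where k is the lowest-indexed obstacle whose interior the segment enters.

Obstacle 1 [(13,17) (21,16) (24,22)]:
  edge (13,17)–(21,16): clear
  edge (21,16)–(24,22): clear
  edge (24,22)–(13,17): clear
  midpoint (3,17) outside
  → clear
Obstacle 2 [(14,5) (23,0) (24,10) (14,8)]:
  edge (14,5)–(23,0): clear
  edge (23,0)–(24,10): clear
  edge (24,10)–(14,8): clear
  edge (14,8)–(14,5): clear
  midpoint (3,17) outside
  → clear
Obstacle 3 [(1,13) (11,14) (11,24) (2,22)]:
  edge (1,13)–(11,14): crosses AB
  edge (11,14)–(11,24): clear
  edge (11,24)–(2,22): clear
  edge (2,22)–(1,13): crosses AB
  → BLOCKED
Obstacle 4 [(0,10) (3,0) (9,1) (9,11) (0,11)]:
  edge (0,10)–(3,0): clear
  edge (3,0)–(9,1): clear
  edge (9,1)–(9,11): clear
  edge (9,11)–(0,11): clear
  edge (0,11)–(0,10): clear
  midpoint (3,17) outside
  → clear

BLOCKED by obstacle 3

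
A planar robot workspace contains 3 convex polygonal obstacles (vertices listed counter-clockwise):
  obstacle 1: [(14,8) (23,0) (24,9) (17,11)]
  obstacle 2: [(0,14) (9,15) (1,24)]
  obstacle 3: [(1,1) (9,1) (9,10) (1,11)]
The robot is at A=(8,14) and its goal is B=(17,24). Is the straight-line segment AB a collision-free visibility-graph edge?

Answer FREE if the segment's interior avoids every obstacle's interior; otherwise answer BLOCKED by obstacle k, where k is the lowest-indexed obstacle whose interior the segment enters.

Obstacle 1 [(14,8) (23,0) (24,9) (17,11)]:
  edge (14,8)–(23,0): clear
  edge (23,0)–(24,9): clear
  edge (24,9)–(17,11): clear
  edge (17,11)–(14,8): clear
  midpoint (25/2,19) outside
  → clear
Obstacle 2 [(0,14) (9,15) (1,24)]:
  edge (0,14)–(9,15): crosses AB
  edge (9,15)–(1,24): crosses AB
  edge (1,24)–(0,14): clear
  → BLOCKED
Obstacle 3 [(1,1) (9,1) (9,10) (1,11)]:
  edge (1,1)–(9,1): clear
  edge (9,1)–(9,10): clear
  edge (9,10)–(1,11): clear
  edge (1,11)–(1,1): clear
  midpoint (25/2,19) outside
  → clear

BLOCKED by obstacle 2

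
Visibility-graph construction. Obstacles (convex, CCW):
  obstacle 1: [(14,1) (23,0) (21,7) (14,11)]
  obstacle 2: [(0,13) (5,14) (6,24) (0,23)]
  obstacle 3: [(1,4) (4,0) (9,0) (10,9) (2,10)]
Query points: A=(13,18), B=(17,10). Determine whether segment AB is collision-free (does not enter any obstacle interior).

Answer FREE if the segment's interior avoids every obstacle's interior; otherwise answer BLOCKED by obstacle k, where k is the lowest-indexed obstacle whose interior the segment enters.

Obstacle 1 [(14,1) (23,0) (21,7) (14,11)]:
  edge (14,1)–(23,0): clear
  edge (23,0)–(21,7): clear
  edge (21,7)–(14,11): clear
  edge (14,11)–(14,1): clear
  midpoint (15,14) outside
  → clear
Obstacle 2 [(0,13) (5,14) (6,24) (0,23)]:
  edge (0,13)–(5,14): clear
  edge (5,14)–(6,24): clear
  edge (6,24)–(0,23): clear
  edge (0,23)–(0,13): clear
  midpoint (15,14) outside
  → clear
Obstacle 3 [(1,4) (4,0) (9,0) (10,9) (2,10)]:
  edge (1,4)–(4,0): clear
  edge (4,0)–(9,0): clear
  edge (9,0)–(10,9): clear
  edge (10,9)–(2,10): clear
  edge (2,10)–(1,4): clear
  midpoint (15,14) outside
  → clear

FREE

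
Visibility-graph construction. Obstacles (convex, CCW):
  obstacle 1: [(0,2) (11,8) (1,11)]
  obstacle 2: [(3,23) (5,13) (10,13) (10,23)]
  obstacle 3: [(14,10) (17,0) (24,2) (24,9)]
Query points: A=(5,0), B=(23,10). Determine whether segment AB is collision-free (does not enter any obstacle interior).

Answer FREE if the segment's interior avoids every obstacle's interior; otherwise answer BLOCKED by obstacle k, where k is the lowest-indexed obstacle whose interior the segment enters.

BLOCKED by obstacle 3

Obstacle 1 [(0,2) (11,8) (1,11)]:
  edge (0,2)–(11,8): clear
  edge (11,8)–(1,11): clear
  edge (1,11)–(0,2): clear
  midpoint (14,5) outside
  → clear
Obstacle 2 [(3,23) (5,13) (10,13) (10,23)]:
  edge (3,23)–(5,13): clear
  edge (5,13)–(10,13): clear
  edge (10,13)–(10,23): clear
  edge (10,23)–(3,23): clear
  midpoint (14,5) outside
  → clear
Obstacle 3 [(14,10) (17,0) (24,2) (24,9)]:
  edge (14,10)–(17,0): crosses AB
  edge (17,0)–(24,2): clear
  edge (24,2)–(24,9): clear
  edge (24,9)–(14,10): crosses AB
  → BLOCKED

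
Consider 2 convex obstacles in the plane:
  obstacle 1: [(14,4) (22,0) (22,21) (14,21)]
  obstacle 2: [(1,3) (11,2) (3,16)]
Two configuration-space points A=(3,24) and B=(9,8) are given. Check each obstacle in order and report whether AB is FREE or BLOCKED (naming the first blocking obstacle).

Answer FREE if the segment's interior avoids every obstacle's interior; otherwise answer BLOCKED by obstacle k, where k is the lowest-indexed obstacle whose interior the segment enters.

Obstacle 1 [(14,4) (22,0) (22,21) (14,21)]:
  edge (14,4)–(22,0): clear
  edge (22,0)–(22,21): clear
  edge (22,21)–(14,21): clear
  edge (14,21)–(14,4): clear
  midpoint (6,16) outside
  → clear
Obstacle 2 [(1,3) (11,2) (3,16)]:
  edge (1,3)–(11,2): clear
  edge (11,2)–(3,16): clear
  edge (3,16)–(1,3): clear
  midpoint (6,16) outside
  → clear

FREE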